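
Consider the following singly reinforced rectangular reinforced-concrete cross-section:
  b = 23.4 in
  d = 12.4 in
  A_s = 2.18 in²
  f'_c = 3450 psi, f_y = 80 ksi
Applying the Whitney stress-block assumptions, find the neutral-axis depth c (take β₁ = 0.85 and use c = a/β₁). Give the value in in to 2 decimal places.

T = A_s f_y = 2.18 × 80 = 174.4 kips.
a = T/(0.85 f'_c b) = 174.4/(0.85 × 3.45 × 23.4) = 2.5415 in.
With β₁ = 0.85, c = a/β₁ = 2.5415/0.85 = 2.99 in.

c ≈ 2.99 in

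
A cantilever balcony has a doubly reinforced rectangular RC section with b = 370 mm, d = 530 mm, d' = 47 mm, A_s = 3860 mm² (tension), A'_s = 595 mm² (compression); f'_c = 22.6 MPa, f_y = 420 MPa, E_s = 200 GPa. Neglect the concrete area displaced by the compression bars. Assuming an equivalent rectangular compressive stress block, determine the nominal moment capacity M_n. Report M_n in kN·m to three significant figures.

Assume both tension and compression steel yield.
Net tension couple steel: A_s − A'_s = 3265 mm².
a = (A_s − A'_s) f_y / (0.85 f'_c b) = 1371300/(0.85 × 22.6 × 370) = 192.93 mm.
c = a/β₁ = 192.93/0.85 = 226.98 mm; ε'_s = 0.003(c − d')/c = 0.0024 ≥ f_y/E_s = 0.0021, so compression steel does yield.
M_n = (A_s − A'_s) f_y (d − a/2) + A'_s f_y (d − d') = [1371300 × (530 − 96.465) + 249900 × (530 − 47)] × 10⁻⁶ = 594.51 + 120.70 = 715.21 kN·m.

M_n ≈ 715 kN·m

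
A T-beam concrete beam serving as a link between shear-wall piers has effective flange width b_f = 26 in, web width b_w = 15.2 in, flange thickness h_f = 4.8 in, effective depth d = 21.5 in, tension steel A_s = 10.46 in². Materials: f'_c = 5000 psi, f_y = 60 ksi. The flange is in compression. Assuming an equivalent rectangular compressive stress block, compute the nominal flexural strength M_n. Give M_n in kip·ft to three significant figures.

M_n ≈ 973 kip·ft

Tension: T = A_s f_y = 10.46 × 60 = 627.6 kips.
Try a within the flange: a = T/(0.85 f'_c b_f) = 627.6/(0.85 × 5 × 26) = 5.680 in.
a = 5.680 > h_f = 4.8 in: the block extends into the web. Split into flange-overhang and web parts.
C_f = 0.85 f'_c (b_f − b_w) h_f = 0.85 × 5 × (26 − 15.2) × 4.8 = 220.3 kips.
Remaining web compression depth: a_w = (T − C_f)/(0.85 f'_c b_w) = (627.6 − 220.3)/(0.85 × 5 × 15.2) = 6.305 in.
M_n = C_f(d − h_f/2) + (T − C_f)(d − a_w/2) = 220.3 × (21.5 − 2.4) + 407.3 × (21.5 − 3.1525) = 4207.7 + 7472.9 = 11680.6 kip·in.
M_n = 11680.6/12 = 973.38 kip·ft.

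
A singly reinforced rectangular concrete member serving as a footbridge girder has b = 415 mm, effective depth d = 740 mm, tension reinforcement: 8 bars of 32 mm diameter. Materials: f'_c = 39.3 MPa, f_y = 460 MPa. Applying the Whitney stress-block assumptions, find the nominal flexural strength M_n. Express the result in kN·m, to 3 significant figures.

A_s = 8 × 804 = 6432 mm².
T = A_s f_y = 6432 × 460 = 2958720 N = 2958.72 kN.
From C = T: a = T/(0.85 f'_c b) = 2958720/(0.85 × 39.3 × 415) = 213.42 mm.
M_n = T(d − a/2) = 2958.72 kN × (740 − 106.71) mm = 1873.73 kN·m.

M_n ≈ 1870 kN·m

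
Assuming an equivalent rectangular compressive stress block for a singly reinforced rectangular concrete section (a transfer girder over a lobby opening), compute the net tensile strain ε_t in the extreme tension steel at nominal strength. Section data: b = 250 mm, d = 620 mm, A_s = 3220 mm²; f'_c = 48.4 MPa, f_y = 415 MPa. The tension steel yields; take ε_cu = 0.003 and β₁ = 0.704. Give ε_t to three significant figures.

ε_t ≈ 0.00708

a = A_s f_y/(0.85 f'_c b) = 129.93 mm.
β₁ = 0.704, so c = a/β₁ = 129.93/0.704 = 184.56 mm.
From the linear strain diagram with ε_cu = 0.003: ε_t = 0.003 (d − c)/c = 0.003 × (620 − 184.56)/184.56 = 0.00708.
Since ε_t ≥ 0.005, the section is tension-controlled.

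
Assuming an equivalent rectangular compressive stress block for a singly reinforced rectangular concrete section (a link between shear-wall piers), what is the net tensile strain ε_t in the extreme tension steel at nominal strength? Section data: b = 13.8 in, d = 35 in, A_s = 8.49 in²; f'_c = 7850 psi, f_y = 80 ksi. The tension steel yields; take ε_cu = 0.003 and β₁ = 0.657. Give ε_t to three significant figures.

ε_t ≈ 0.00635

a = A_s f_y/(0.85 f'_c b) = 7.376 in.
β₁ = 0.657, so c = a/β₁ = 7.376/0.657 = 11.227 in.
From the linear strain diagram with ε_cu = 0.003: ε_t = 0.003 (d − c)/c = 0.003 × (35 − 11.227)/11.227 = 0.00635.
Since ε_t ≥ 0.005, the section is tension-controlled.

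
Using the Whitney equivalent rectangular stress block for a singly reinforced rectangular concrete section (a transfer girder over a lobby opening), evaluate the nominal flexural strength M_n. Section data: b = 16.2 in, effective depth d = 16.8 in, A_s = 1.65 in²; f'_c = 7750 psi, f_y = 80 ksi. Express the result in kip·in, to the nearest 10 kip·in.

M_n ≈ 2140 kip·in

T = A_s f_y = 1.65 × 80 = 132 kips.
a = T/(0.85 f'_c b) = 132/(0.85 × 7.75 × 16.2) = 1.237 in.
M_n = T(d − a/2) = 132 × (16.8 − 0.6185) = 2136.0 kip·in.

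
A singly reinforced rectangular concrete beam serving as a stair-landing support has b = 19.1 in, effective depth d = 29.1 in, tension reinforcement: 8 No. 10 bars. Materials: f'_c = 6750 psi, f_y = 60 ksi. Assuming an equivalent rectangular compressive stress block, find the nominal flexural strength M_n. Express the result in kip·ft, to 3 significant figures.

M_n ≈ 1340 kip·ft

A_s = 8 × 1.27 = 10.16 in².
T = A_s f_y = 10.16 × 60 = 609.6 kips.
a = T/(0.85 f'_c b) = 609.6/(0.85 × 6.75 × 19.1) = 5.563 in.
M_n = T(d − a/2) = 609.6 × (29.1 − 2.7815) = 16043.8 kip·in = 16043.8/12 = 1336.98 kip·ft.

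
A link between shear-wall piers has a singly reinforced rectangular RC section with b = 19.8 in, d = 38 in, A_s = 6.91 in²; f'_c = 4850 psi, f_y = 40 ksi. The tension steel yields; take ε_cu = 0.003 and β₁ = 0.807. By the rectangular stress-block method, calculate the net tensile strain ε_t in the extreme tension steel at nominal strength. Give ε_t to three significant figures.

a = A_s f_y/(0.85 f'_c b) = 3.386 in.
β₁ = 0.807, so c = a/β₁ = 3.386/0.807 = 4.196 in.
From the linear strain diagram with ε_cu = 0.003: ε_t = 0.003 (d − c)/c = 0.003 × (38 − 4.196)/4.196 = 0.0242.
Since ε_t ≥ 0.005, the section is tension-controlled.

ε_t ≈ 0.0242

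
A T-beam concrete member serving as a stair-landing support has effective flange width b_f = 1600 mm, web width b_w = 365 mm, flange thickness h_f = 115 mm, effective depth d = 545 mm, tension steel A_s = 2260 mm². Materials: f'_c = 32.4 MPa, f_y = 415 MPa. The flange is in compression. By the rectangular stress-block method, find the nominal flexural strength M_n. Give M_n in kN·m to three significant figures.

M_n ≈ 501 kN·m

Tension: T = A_s f_y = 2260 × 415 = 937900 N.
Try a within the flange: a = T/(0.85 f'_c b_f) = 937900/(0.85 × 32.4 × 1600) = 21.28 mm.
Since a = 21.28 ≤ h_f = 115 mm, the stress block lies entirely in the flange; analyse as a rectangular beam of width b_f.
M_n = T(d − a/2) = 937900 × (545 − 10.64) = 501.18 × 10⁶ N·mm.
M_n = 501.18 kN·m.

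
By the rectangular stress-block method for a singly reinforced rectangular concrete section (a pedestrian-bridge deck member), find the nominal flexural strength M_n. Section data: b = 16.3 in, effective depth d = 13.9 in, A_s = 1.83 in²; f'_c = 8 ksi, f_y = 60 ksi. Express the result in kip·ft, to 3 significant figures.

M_n ≈ 123 kip·ft

T = A_s f_y = 1.83 × 60 = 109.8 kips.
a = T/(0.85 f'_c b) = 109.8/(0.85 × 8 × 16.3) = 0.991 in.
M_n = T(d − a/2) = 109.8 × (13.9 − 0.4955) = 1471.8 kip·in = 1471.8/12 = 122.65 kip·ft.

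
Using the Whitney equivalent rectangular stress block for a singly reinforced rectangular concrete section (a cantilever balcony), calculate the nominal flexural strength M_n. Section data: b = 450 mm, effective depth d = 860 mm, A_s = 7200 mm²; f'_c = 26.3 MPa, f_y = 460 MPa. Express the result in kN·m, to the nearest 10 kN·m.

M_n ≈ 2300 kN·m

T = A_s f_y = 7200 × 460 = 3312000 N = 3312 kN.
From C = T: a = T/(0.85 f'_c b) = 3312000/(0.85 × 26.3 × 450) = 329.23 mm.
M_n = T(d − a/2) = 3312 kN × (860 − 164.615) mm = 2303.12 kN·m.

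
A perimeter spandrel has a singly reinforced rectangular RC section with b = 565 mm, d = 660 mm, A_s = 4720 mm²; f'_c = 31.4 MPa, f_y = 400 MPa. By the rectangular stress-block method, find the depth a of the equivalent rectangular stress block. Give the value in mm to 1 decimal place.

T = A_s f_y = 4720 × 400 = 1888000 N = 1888 kN.
Setting C = 0.85 f'_c a b equal to T: a = 1888000/(0.85 × 31.4 × 565) = 125.2 mm.

a ≈ 125.2 mm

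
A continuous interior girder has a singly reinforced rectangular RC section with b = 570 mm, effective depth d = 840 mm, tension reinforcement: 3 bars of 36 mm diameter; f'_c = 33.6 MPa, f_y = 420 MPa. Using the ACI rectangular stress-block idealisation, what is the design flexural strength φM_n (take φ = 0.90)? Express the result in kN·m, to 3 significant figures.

A_s = 3 × 1018 = 3054 mm².
T = A_s f_y = 3054 × 420 = 1282680 N = 1282.68 kN.
From C = T: a = T/(0.85 f'_c b) = 1282680/(0.85 × 33.6 × 570) = 78.79 mm.
M_n = T(d − a/2) = 1282.68 kN × (840 − 39.395) mm = 1026.92 kN·m.
φM_n = 0.90 × 1026.92 = 924.23 kN·m.

φM_n ≈ 924 kN·m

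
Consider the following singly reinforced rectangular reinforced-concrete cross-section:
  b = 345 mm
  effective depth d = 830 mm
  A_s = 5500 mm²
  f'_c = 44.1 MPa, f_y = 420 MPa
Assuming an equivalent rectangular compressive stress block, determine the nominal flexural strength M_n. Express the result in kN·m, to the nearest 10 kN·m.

M_n ≈ 1710 kN·m

T = A_s f_y = 5500 × 420 = 2310000 N = 2310 kN.
From C = T: a = T/(0.85 f'_c b) = 2310000/(0.85 × 44.1 × 345) = 178.62 mm.
M_n = T(d − a/2) = 2310 kN × (830 − 89.31) mm = 1710.99 kN·m.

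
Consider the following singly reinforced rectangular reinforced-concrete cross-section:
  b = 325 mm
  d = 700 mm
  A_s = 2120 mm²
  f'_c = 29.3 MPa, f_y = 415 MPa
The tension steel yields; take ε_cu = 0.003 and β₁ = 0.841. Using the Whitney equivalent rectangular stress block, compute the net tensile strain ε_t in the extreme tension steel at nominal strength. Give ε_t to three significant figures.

a = A_s f_y/(0.85 f'_c b) = 108.70 mm.
β₁ = 0.841, so c = a/β₁ = 108.70/0.841 = 129.25 mm.
From the linear strain diagram with ε_cu = 0.003: ε_t = 0.003 (d − c)/c = 0.003 × (700 − 129.25)/129.25 = 0.0132.
Since ε_t ≥ 0.005, the section is tension-controlled.

ε_t ≈ 0.0132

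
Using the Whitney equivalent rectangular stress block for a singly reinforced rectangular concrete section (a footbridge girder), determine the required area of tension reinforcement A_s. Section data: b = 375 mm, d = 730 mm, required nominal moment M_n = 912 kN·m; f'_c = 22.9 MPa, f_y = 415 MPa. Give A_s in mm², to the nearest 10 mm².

A_s ≈ 3480 mm²

With M_n = 0.85 f'_c a b (d − a/2), solve the quadratic for a:
a = d − √(d² − 2M_n/(0.85 f'_c b)) = 730 − √(730² − 2 × 912×10⁶/(0.85 × 22.9 × 375)) = 198.01 mm.
A_s = 0.85 f'_c a b / f_y = 0.85 × 22.9 × 198.01 × 375 / 415 = 3482.8 mm².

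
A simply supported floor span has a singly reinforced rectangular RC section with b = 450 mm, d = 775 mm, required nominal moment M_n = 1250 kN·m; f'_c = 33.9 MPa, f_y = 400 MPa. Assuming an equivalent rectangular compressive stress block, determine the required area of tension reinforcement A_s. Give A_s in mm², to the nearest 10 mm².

A_s ≈ 4420 mm²

With M_n = 0.85 f'_c a b (d − a/2), solve the quadratic for a:
a = d − √(d² − 2M_n/(0.85 f'_c b)) = 775 − √(775² − 2 × 1250×10⁶/(0.85 × 33.9 × 450)) = 136.39 mm.
A_s = 0.85 f'_c a b / f_y = 0.85 × 33.9 × 136.39 × 450 / 400 = 4421.3 mm².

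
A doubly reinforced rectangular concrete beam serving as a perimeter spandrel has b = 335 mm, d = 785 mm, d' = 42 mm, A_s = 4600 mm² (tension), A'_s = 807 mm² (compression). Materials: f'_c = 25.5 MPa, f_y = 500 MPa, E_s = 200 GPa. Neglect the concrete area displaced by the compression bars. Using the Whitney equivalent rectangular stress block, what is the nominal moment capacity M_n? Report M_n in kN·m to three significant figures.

M_n ≈ 1540 kN·m

Assume both tension and compression steel yield.
Net tension couple steel: A_s − A'_s = 3793 mm².
a = (A_s − A'_s) f_y / (0.85 f'_c b) = 1896500/(0.85 × 25.5 × 335) = 261.19 mm.
c = a/β₁ = 261.19/0.85 = 307.28 mm; ε'_s = 0.003(c − d')/c = 0.0026 ≥ f_y/E_s = 0.0025, so compression steel does yield.
M_n = (A_s − A'_s) f_y (d − a/2) + A'_s f_y (d − d') = [1896500 × (785 − 130.595) + 403500 × (785 − 42)] × 10⁻⁶ = 1241.08 + 299.80 = 1540.88 kN·m.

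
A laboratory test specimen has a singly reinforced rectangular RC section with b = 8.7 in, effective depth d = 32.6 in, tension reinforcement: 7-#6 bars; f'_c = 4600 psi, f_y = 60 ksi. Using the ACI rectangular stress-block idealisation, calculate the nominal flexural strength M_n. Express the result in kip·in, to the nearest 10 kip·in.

A_s = 7 × 0.44 = 3.08 in².
T = A_s f_y = 3.08 × 60 = 184.8 kips.
a = T/(0.85 f'_c b) = 184.8/(0.85 × 4.6 × 8.7) = 5.433 in.
M_n = T(d − a/2) = 184.8 × (32.6 − 2.7165) = 5522.5 kip·in.

M_n ≈ 5520 kip·in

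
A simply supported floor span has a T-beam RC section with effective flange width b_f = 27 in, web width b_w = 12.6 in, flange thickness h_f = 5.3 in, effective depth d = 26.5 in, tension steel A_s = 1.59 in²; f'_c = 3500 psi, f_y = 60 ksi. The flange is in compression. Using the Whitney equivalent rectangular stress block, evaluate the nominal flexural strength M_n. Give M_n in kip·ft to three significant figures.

Tension: T = A_s f_y = 1.59 × 60 = 95.4 kips.
Try a within the flange: a = T/(0.85 f'_c b_f) = 95.4/(0.85 × 3.5 × 27) = 1.188 in.
Since a = 1.188 ≤ h_f = 5.3 in, the stress block lies entirely in the flange; analyse as a rectangular beam of width b_f.
M_n = T(d − a/2) = 95.4 × (26.5 − 0.594) = 2471.4 kip·in.
M_n = 2471.4/12 = 205.95 kip·ft.

M_n ≈ 206 kip·ft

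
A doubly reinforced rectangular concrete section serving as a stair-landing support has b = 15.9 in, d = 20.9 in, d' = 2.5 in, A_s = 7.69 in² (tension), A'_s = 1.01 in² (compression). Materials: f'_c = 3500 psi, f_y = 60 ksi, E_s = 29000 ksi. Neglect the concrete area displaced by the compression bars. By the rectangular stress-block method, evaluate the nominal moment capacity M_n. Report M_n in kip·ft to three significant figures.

Assume both steels yield.
a = (A_s − A'_s) f_y/(0.85 f'_c b) = (7.69 − 1.01) × 60/(0.85 × 3.5 × 15.9) = 8.473 in.
c = a/β₁ = 8.473/0.85 = 9.968 in; ε'_s = 0.003(c − d')/c = 0.0022 ≥ ε_y = 0.0021, so the compression steel yields.
M_n = (A_s − A'_s) f_y (d − a/2) + A'_s f_y (d − d') = 400.8 × (20.9 − 4.2365) + 60.6 × (20.9 − 2.5) = 6678.7 + 1115.0 = 7793.7 kip·in = 7793.7/12 = 649.48 kip·ft.

M_n ≈ 649 kip·ft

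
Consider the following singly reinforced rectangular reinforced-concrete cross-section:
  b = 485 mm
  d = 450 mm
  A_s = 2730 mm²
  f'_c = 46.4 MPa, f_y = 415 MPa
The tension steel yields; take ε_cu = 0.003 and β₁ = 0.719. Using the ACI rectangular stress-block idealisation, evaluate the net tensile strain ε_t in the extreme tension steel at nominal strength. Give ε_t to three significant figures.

ε_t ≈ 0.0134

a = A_s f_y/(0.85 f'_c b) = 59.23 mm.
β₁ = 0.719, so c = a/β₁ = 59.23/0.719 = 82.38 mm.
From the linear strain diagram with ε_cu = 0.003: ε_t = 0.003 (d − c)/c = 0.003 × (450 − 82.38)/82.38 = 0.0134.
Since ε_t ≥ 0.005, the section is tension-controlled.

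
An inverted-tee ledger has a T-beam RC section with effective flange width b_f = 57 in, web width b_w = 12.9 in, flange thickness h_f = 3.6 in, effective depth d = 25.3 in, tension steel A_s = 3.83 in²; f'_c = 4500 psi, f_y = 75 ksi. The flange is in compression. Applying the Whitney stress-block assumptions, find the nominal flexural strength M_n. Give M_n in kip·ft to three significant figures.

M_n ≈ 590 kip·ft

Tension: T = A_s f_y = 3.83 × 75 = 287.25 kips.
Try a within the flange: a = T/(0.85 f'_c b_f) = 287.25/(0.85 × 4.5 × 57) = 1.318 in.
Since a = 1.318 ≤ h_f = 3.6 in, the stress block lies entirely in the flange; analyse as a rectangular beam of width b_f.
M_n = T(d − a/2) = 287.25 × (25.3 − 0.659) = 7078.1 kip·in.
M_n = 7078.1/12 = 589.84 kip·ft.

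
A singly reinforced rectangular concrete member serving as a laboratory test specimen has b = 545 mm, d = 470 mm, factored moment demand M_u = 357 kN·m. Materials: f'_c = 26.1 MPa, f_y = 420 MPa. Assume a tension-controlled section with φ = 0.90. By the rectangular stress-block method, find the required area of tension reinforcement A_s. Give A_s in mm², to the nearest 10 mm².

M_n = M_u/φ = 357/0.90 = 396.667 kN·m.
With M_n = 0.85 f'_c a b (d − a/2), solve the quadratic for a:
a = d − √(d² − 2M_n/(0.85 f'_c b)) = 470 − √(470² − 2 × 396.667×10⁶/(0.85 × 26.1 × 545)) = 75.94 mm.
A_s = 0.85 f'_c a b / f_y = 0.85 × 26.1 × 75.94 × 545 / 420 = 2186.1 mm².

A_s ≈ 2190 mm²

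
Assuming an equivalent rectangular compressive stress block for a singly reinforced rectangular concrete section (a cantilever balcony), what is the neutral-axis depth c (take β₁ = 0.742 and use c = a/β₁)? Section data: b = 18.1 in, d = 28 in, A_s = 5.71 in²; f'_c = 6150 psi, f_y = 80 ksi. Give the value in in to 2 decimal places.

T = A_s f_y = 5.71 × 80 = 456.8 kips.
a = T/(0.85 f'_c b) = 456.8/(0.85 × 6.15 × 18.1) = 4.8278 in.
With β₁ = 0.742, c = a/β₁ = 4.8278/0.742 = 6.51 in.

c ≈ 6.51 in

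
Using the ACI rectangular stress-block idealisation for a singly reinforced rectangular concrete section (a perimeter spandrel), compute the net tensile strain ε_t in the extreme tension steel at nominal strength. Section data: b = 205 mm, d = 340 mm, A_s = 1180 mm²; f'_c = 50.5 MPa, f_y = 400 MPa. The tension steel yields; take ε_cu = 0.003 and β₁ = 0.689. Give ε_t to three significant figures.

ε_t ≈ 0.0101

a = A_s f_y/(0.85 f'_c b) = 53.64 mm.
β₁ = 0.689, so c = a/β₁ = 53.64/0.689 = 77.85 mm.
From the linear strain diagram with ε_cu = 0.003: ε_t = 0.003 (d − c)/c = 0.003 × (340 − 77.85)/77.85 = 0.0101.
Since ε_t ≥ 0.005, the section is tension-controlled.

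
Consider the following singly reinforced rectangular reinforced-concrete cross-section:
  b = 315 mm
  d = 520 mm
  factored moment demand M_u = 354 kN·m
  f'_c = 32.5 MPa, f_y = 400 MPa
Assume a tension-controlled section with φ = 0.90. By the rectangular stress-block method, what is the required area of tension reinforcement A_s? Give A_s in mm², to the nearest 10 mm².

M_n = M_u/φ = 354/0.90 = 393.333 kN·m.
With M_n = 0.85 f'_c a b (d − a/2), solve the quadratic for a:
a = d − √(d² − 2M_n/(0.85 f'_c b)) = 520 − √(520² − 2 × 393.333×10⁶/(0.85 × 32.5 × 315)) = 95.74 mm.
A_s = 0.85 f'_c a b / f_y = 0.85 × 32.5 × 95.74 × 315 / 400 = 2082.8 mm².

A_s ≈ 2080 mm²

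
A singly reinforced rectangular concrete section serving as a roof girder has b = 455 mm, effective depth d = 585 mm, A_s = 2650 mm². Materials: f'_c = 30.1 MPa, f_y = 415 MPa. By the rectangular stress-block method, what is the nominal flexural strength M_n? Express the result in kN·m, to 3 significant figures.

M_n ≈ 591 kN·m

T = A_s f_y = 2650 × 415 = 1099750 N = 1099.75 kN.
From C = T: a = T/(0.85 f'_c b) = 1099750/(0.85 × 30.1 × 455) = 94.47 mm.
M_n = T(d − a/2) = 1099.75 kN × (585 − 47.235) mm = 591.41 kN·m.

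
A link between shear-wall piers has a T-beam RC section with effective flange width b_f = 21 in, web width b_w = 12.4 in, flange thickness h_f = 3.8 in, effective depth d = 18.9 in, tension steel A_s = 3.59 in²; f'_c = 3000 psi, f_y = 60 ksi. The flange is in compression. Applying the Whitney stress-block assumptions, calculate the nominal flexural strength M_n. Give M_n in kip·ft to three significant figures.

Tension: T = A_s f_y = 3.59 × 60 = 215.4 kips.
Try a within the flange: a = T/(0.85 f'_c b_f) = 215.4/(0.85 × 3 × 21) = 4.022 in.
a = 4.022 > h_f = 3.8 in: the block extends into the web. Split into flange-overhang and web parts.
C_f = 0.85 f'_c (b_f − b_w) h_f = 0.85 × 3 × (21 − 12.4) × 3.8 = 83.3 kips.
Remaining web compression depth: a_w = (T − C_f)/(0.85 f'_c b_w) = (215.4 − 83.3)/(0.85 × 3 × 12.4) = 4.178 in.
M_n = C_f(d − h_f/2) + (T − C_f)(d − a_w/2) = 83.3 × (18.9 − 1.9) + 132.1 × (18.9 − 2.089) = 1416.1 + 2220.7 = 3636.8 kip·in.
M_n = 3636.8/12 = 303.07 kip·ft.

M_n ≈ 303 kip·ft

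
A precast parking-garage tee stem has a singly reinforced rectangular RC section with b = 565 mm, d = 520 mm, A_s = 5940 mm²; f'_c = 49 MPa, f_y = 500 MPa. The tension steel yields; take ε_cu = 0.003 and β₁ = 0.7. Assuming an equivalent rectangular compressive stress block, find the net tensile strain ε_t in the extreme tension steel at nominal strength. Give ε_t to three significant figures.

a = A_s f_y/(0.85 f'_c b) = 126.21 mm.
β₁ = 0.7, so c = a/β₁ = 126.21/0.7 = 180.30 mm.
From the linear strain diagram with ε_cu = 0.003: ε_t = 0.003 (d − c)/c = 0.003 × (520 − 180.30)/180.30 = 0.00565.
Since ε_t ≥ 0.005, the section is tension-controlled.

ε_t ≈ 0.00565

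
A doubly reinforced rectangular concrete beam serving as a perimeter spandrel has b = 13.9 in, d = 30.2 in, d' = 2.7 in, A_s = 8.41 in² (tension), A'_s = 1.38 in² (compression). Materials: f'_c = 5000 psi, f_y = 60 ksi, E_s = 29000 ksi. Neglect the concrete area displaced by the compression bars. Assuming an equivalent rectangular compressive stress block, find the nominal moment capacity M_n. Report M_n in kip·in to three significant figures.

Assume both steels yield.
a = (A_s − A'_s) f_y/(0.85 f'_c b) = (8.41 − 1.38) × 60/(0.85 × 5 × 13.9) = 7.140 in.
c = a/β₁ = 7.140/0.8 = 8.925 in; ε'_s = 0.003(c − d')/c = 0.0021 ≥ ε_y = 0.0021, so the compression steel yields.
M_n = (A_s − A'_s) f_y (d − a/2) + A'_s f_y (d − d') = 421.8 × (30.2 − 3.57) + 82.8 × (30.2 − 2.7) = 11232.5 + 2277.0 = 13509.5 kip·in.

M_n ≈ 13500 kip·in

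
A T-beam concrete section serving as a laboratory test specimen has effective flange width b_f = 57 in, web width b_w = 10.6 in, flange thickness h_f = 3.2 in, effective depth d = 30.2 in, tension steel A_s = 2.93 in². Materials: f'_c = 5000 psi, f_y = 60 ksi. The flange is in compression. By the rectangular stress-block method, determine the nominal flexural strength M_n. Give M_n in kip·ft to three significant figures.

M_n ≈ 437 kip·ft

Tension: T = A_s f_y = 2.93 × 60 = 175.8 kips.
Try a within the flange: a = T/(0.85 f'_c b_f) = 175.8/(0.85 × 5 × 57) = 0.726 in.
Since a = 0.726 ≤ h_f = 3.2 in, the stress block lies entirely in the flange; analyse as a rectangular beam of width b_f.
M_n = T(d − a/2) = 175.8 × (30.2 − 0.363) = 5245.3 kip·in.
M_n = 5245.3/12 = 437.11 kip·ft.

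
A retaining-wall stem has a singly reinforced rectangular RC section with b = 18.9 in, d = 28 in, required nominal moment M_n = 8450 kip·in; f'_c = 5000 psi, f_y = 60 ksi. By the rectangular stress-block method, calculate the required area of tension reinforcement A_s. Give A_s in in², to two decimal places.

A_s ≈ 5.42 in²

From M_n = 0.85 f'_c a b (d − a/2):
a = d − √(d² − 2M_n/(0.85 f'_c b)) = 28 − √(28² − 2 × 8450/(0.85 × 5 × 18.9)) = 4.050 in.
A_s = 0.85 f'_c a b / f_y = 0.85 × 5 × 4.050 × 18.9 / 60 = 5.422 in².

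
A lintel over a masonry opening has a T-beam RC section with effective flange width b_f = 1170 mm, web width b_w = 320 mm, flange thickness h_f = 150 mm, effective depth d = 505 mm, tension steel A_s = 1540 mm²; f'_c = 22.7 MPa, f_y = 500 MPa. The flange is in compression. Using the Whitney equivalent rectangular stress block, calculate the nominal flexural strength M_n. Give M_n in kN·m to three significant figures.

Tension: T = A_s f_y = 1540 × 500 = 770000 N.
Try a within the flange: a = T/(0.85 f'_c b_f) = 770000/(0.85 × 22.7 × 1170) = 34.11 mm.
Since a = 34.11 ≤ h_f = 150 mm, the stress block lies entirely in the flange; analyse as a rectangular beam of width b_f.
M_n = T(d − a/2) = 770000 × (505 − 17.055) = 375.72 × 10⁶ N·mm.
M_n = 375.72 kN·m.

M_n ≈ 376 kN·m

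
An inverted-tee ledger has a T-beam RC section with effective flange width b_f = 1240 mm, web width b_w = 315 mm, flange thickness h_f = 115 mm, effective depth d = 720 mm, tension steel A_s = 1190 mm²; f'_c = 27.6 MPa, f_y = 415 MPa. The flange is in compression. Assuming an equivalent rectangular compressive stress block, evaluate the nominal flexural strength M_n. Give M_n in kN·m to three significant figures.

M_n ≈ 351 kN·m

Tension: T = A_s f_y = 1190 × 415 = 493850 N.
Try a within the flange: a = T/(0.85 f'_c b_f) = 493850/(0.85 × 27.6 × 1240) = 16.98 mm.
Since a = 16.98 ≤ h_f = 115 mm, the stress block lies entirely in the flange; analyse as a rectangular beam of width b_f.
M_n = T(d − a/2) = 493850 × (720 − 8.49) = 351.38 × 10⁶ N·mm.
M_n = 351.38 kN·m.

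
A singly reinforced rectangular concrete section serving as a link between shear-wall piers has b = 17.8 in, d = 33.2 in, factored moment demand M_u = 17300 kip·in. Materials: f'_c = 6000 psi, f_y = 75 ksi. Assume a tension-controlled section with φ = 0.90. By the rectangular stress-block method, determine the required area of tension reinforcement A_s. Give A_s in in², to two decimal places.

M_n = M_u/φ = 17300/0.90 = 19222.2 kip·in.
From M_n = 0.85 f'_c a b (d − a/2):
a = d − √(d² − 2M_n/(0.85 f'_c b)) = 33.2 − √(33.2² − 2 × 19222.2/(0.85 × 6 × 17.8)) = 7.147 in.
A_s = 0.85 f'_c a b / f_y = 0.85 × 6 × 7.147 × 17.8 / 75 = 8.651 in².

A_s ≈ 8.65 in²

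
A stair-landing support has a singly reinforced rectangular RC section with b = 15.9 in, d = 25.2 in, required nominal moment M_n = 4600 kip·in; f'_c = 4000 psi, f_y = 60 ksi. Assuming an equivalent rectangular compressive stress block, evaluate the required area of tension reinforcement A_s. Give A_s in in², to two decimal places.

A_s ≈ 3.28 in²

From M_n = 0.85 f'_c a b (d − a/2):
a = d − √(d² − 2M_n/(0.85 f'_c b)) = 25.2 − √(25.2² − 2 × 4600/(0.85 × 4 × 15.9)) = 3.639 in.
A_s = 0.85 f'_c a b / f_y = 0.85 × 4 × 3.639 × 15.9 / 60 = 3.279 in².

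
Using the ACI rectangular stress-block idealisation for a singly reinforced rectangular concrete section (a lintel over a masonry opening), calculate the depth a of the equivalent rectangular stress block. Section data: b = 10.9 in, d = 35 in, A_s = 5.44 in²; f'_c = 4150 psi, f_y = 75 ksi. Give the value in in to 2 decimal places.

a ≈ 10.61 in

T = A_s f_y = 5.44 × 75 = 408 kips.
a = T/(0.85 f'_c b) = 408/(0.85 × 4.15 × 10.9) = 10.61 in.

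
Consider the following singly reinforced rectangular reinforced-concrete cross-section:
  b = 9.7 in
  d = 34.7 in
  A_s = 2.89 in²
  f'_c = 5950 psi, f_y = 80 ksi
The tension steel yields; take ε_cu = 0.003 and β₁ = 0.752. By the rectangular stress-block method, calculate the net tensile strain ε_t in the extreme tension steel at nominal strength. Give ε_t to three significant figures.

ε_t ≈ 0.0136

a = A_s f_y/(0.85 f'_c b) = 4.713 in.
β₁ = 0.752, so c = a/β₁ = 4.713/0.752 = 6.267 in.
From the linear strain diagram with ε_cu = 0.003: ε_t = 0.003 (d − c)/c = 0.003 × (34.7 − 6.267)/6.267 = 0.0136.
Since ε_t ≥ 0.005, the section is tension-controlled.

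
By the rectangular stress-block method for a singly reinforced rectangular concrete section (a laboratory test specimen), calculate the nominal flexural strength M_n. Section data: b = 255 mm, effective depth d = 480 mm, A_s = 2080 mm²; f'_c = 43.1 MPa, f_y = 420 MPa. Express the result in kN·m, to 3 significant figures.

T = A_s f_y = 2080 × 420 = 873600 N = 873.6 kN.
From C = T: a = T/(0.85 f'_c b) = 873600/(0.85 × 43.1 × 255) = 93.51 mm.
M_n = T(d − a/2) = 873.6 kN × (480 − 46.755) mm = 378.48 kN·m.

M_n ≈ 378 kN·m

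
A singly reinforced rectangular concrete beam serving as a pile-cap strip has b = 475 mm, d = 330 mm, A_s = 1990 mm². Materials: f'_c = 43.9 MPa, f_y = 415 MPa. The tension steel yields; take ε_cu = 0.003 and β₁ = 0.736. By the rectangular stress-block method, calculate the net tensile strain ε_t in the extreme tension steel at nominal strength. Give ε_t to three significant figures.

ε_t ≈ 0.0126

a = A_s f_y/(0.85 f'_c b) = 46.59 mm.
β₁ = 0.736, so c = a/β₁ = 46.59/0.736 = 63.30 mm.
From the linear strain diagram with ε_cu = 0.003: ε_t = 0.003 (d − c)/c = 0.003 × (330 − 63.30)/63.30 = 0.0126.
Since ε_t ≥ 0.005, the section is tension-controlled.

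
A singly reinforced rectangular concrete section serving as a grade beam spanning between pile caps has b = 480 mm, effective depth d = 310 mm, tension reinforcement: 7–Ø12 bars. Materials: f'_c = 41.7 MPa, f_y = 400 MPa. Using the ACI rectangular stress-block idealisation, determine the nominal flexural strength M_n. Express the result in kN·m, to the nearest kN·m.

M_n ≈ 95 kN·m

A_s = 7 × 113 = 791 mm².
T = A_s f_y = 791 × 400 = 316400 N = 316.4 kN.
From C = T: a = T/(0.85 f'_c b) = 316400/(0.85 × 41.7 × 480) = 18.60 mm.
M_n = T(d − a/2) = 316.4 kN × (310 − 9.3) mm = 95.14 kN·m.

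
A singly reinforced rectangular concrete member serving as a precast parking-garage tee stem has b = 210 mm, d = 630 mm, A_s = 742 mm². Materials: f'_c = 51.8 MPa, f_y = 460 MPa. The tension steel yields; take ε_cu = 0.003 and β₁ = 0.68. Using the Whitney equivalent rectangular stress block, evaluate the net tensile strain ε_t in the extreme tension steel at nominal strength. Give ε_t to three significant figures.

a = A_s f_y/(0.85 f'_c b) = 36.91 mm.
β₁ = 0.68, so c = a/β₁ = 36.91/0.68 = 54.28 mm.
From the linear strain diagram with ε_cu = 0.003: ε_t = 0.003 (d − c)/c = 0.003 × (630 − 54.28)/54.28 = 0.0318.
Since ε_t ≥ 0.005, the section is tension-controlled.

ε_t ≈ 0.0318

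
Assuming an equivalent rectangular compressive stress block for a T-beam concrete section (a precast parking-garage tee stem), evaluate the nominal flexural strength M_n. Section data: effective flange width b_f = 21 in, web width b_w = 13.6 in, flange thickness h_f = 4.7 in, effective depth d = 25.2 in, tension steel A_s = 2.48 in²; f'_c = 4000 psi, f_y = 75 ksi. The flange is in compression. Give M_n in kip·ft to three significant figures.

M_n ≈ 370 kip·ft

Tension: T = A_s f_y = 2.48 × 75 = 186 kips.
Try a within the flange: a = T/(0.85 f'_c b_f) = 186/(0.85 × 4 × 21) = 2.605 in.
Since a = 2.605 ≤ h_f = 4.7 in, the stress block lies entirely in the flange; analyse as a rectangular beam of width b_f.
M_n = T(d − a/2) = 186 × (25.2 − 1.3025) = 4444.9 kip·in.
M_n = 4444.9/12 = 370.41 kip·ft.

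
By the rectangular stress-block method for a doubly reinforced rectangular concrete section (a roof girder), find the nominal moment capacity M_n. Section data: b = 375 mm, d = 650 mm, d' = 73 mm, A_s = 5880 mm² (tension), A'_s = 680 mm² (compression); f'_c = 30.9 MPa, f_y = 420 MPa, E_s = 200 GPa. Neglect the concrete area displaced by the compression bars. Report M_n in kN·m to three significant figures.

Assume both tension and compression steel yield.
Net tension couple steel: A_s − A'_s = 5200 mm².
a = (A_s − A'_s) f_y / (0.85 f'_c b) = 2184000/(0.85 × 30.9 × 375) = 221.74 mm.
c = a/β₁ = 221.74/0.829 = 267.48 mm; ε'_s = 0.003(c − d')/c = 0.0022 ≥ f_y/E_s = 0.0021, so compression steel does yield.
M_n = (A_s − A'_s) f_y (d − a/2) + A'_s f_y (d − d') = [2184000 × (650 − 110.87) + 285600 × (650 − 73)] × 10⁻⁶ = 1177.46 + 164.79 = 1342.25 kN·m.

M_n ≈ 1340 kN·m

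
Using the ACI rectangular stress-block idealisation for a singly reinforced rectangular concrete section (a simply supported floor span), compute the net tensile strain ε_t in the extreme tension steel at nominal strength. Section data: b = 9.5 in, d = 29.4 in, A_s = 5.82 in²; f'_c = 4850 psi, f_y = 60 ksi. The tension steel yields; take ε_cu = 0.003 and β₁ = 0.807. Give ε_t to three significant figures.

ε_t ≈ 0.00498

a = A_s f_y/(0.85 f'_c b) = 8.916 in.
β₁ = 0.807, so c = a/β₁ = 8.916/0.807 = 11.048 in.
From the linear strain diagram with ε_cu = 0.003: ε_t = 0.003 (d − c)/c = 0.003 × (29.4 − 11.048)/11.048 = 0.00498.
ε_t is between 0.004 and 0.005 — transition zone.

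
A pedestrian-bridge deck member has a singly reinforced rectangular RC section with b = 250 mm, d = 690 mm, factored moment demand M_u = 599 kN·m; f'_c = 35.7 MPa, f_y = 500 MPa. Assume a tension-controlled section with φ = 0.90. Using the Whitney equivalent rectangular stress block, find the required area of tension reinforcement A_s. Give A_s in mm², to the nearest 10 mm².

A_s ≈ 2150 mm²

M_n = M_u/φ = 599/0.90 = 665.556 kN·m.
With M_n = 0.85 f'_c a b (d − a/2), solve the quadratic for a:
a = d − √(d² − 2M_n/(0.85 f'_c b)) = 690 − √(690² − 2 × 665.556×10⁶/(0.85 × 35.7 × 250)) = 141.70 mm.
A_s = 0.85 f'_c a b / f_y = 0.85 × 35.7 × 141.70 × 250 / 500 = 2149.9 mm².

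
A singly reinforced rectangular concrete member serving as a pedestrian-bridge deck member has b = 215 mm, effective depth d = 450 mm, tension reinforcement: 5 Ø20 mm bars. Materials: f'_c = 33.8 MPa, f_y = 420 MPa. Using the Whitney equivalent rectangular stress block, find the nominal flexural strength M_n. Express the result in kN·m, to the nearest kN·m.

A_s = 5 × 314 = 1570 mm².
T = A_s f_y = 1570 × 420 = 659400 N = 659.4 kN.
From C = T: a = T/(0.85 f'_c b) = 659400/(0.85 × 33.8 × 215) = 106.75 mm.
M_n = T(d − a/2) = 659.4 kN × (450 − 53.375) mm = 261.53 kN·m.

M_n ≈ 262 kN·m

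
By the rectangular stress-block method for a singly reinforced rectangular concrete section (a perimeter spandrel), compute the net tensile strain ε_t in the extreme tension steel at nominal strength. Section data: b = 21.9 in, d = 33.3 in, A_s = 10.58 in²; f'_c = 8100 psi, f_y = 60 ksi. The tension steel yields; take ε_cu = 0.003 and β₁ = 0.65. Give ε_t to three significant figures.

a = A_s f_y/(0.85 f'_c b) = 4.210 in.
β₁ = 0.65, so c = a/β₁ = 4.210/0.65 = 6.477 in.
From the linear strain diagram with ε_cu = 0.003: ε_t = 0.003 (d − c)/c = 0.003 × (33.3 − 6.477)/6.477 = 0.0124.
Since ε_t ≥ 0.005, the section is tension-controlled.

ε_t ≈ 0.0124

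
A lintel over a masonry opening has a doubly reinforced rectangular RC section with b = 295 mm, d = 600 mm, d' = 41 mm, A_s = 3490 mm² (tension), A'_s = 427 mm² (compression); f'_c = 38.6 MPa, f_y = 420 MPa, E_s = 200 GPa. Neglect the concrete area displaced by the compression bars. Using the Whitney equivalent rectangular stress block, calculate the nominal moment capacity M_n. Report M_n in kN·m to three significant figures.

Assume both tension and compression steel yield.
Net tension couple steel: A_s − A'_s = 3063 mm².
a = (A_s − A'_s) f_y / (0.85 f'_c b) = 1286460/(0.85 × 38.6 × 295) = 132.91 mm.
c = a/β₁ = 132.91/0.774 = 171.72 mm; ε'_s = 0.003(c − d')/c = 0.0023 ≥ f_y/E_s = 0.0021, so compression steel does yield.
M_n = (A_s − A'_s) f_y (d − a/2) + A'_s f_y (d − d') = [1286460 × (600 − 66.455) + 179340 × (600 − 41)] × 10⁻⁶ = 686.38 + 100.25 = 786.63 kN·m.

M_n ≈ 787 kN·m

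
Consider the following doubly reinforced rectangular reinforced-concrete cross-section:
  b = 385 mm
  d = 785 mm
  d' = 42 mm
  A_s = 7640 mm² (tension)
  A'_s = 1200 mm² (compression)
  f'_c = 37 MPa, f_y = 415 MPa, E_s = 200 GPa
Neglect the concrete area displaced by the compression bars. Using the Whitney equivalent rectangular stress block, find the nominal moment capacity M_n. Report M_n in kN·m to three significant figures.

M_n ≈ 2170 kN·m

Assume both tension and compression steel yield.
Net tension couple steel: A_s − A'_s = 6440 mm².
a = (A_s − A'_s) f_y / (0.85 f'_c b) = 2672600/(0.85 × 37 × 385) = 220.73 mm.
c = a/β₁ = 220.73/0.786 = 280.83 mm; ε'_s = 0.003(c − d')/c = 0.0026 ≥ f_y/E_s = 0.0021, so compression steel does yield.
M_n = (A_s − A'_s) f_y (d − a/2) + A'_s f_y (d − d') = [2672600 × (785 − 110.365) + 498000 × (785 − 42)] × 10⁻⁶ = 1803.03 + 370.01 = 2173.04 kN·m.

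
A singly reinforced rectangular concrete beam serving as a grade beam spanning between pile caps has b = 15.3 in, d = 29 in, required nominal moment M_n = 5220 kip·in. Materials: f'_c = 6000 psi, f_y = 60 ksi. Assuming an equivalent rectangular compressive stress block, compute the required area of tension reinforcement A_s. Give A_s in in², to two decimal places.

From M_n = 0.85 f'_c a b (d − a/2):
a = d − √(d² − 2M_n/(0.85 f'_c b)) = 29 − √(29² − 2 × 5220/(0.85 × 6 × 15.3)) = 2.407 in.
A_s = 0.85 f'_c a b / f_y = 0.85 × 6 × 2.407 × 15.3 / 60 = 3.130 in².

A_s ≈ 3.13 in²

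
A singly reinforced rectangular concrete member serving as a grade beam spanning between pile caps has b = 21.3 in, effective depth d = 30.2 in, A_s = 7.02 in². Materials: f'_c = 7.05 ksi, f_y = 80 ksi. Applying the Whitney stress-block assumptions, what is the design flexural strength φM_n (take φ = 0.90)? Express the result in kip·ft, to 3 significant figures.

T = A_s f_y = 7.02 × 80 = 561.6 kips.
a = T/(0.85 f'_c b) = 561.6/(0.85 × 7.05 × 21.3) = 4.400 in.
M_n = T(d − a/2) = 561.6 × (30.2 − 2.2) = 15724.8 kip·in = 15724.8/12 = 1310.40 kip·ft.
φM_n = 0.90 × 1310.40 = 1179.36 kip·ft.

φM_n ≈ 1180 kip·ft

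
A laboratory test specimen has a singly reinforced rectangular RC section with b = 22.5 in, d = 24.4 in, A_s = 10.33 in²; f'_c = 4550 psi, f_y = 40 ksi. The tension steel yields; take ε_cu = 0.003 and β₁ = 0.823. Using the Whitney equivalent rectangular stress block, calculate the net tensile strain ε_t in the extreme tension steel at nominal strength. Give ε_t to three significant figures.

ε_t ≈ 0.00969

a = A_s f_y/(0.85 f'_c b) = 4.748 in.
β₁ = 0.823, so c = a/β₁ = 4.748/0.823 = 5.769 in.
From the linear strain diagram with ε_cu = 0.003: ε_t = 0.003 (d − c)/c = 0.003 × (24.4 − 5.769)/5.769 = 0.00969.
Since ε_t ≥ 0.005, the section is tension-controlled.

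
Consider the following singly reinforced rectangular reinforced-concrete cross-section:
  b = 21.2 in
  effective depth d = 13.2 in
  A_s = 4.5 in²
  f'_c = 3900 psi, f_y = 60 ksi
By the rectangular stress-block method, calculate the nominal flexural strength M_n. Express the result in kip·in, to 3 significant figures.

M_n ≈ 3050 kip·in

T = A_s f_y = 4.5 × 60 = 270 kips.
a = T/(0.85 f'_c b) = 270/(0.85 × 3.9 × 21.2) = 3.842 in.
M_n = T(d − a/2) = 270 × (13.2 − 1.921) = 3045.3 kip·in.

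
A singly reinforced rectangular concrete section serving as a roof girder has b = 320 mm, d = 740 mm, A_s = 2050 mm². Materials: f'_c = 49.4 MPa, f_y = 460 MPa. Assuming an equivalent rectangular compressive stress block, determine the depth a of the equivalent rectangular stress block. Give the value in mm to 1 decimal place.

a ≈ 70.2 mm

T = A_s f_y = 2050 × 460 = 943000 N = 943 kN.
Setting C = 0.85 f'_c a b equal to T: a = 943000/(0.85 × 49.4 × 320) = 70.2 mm.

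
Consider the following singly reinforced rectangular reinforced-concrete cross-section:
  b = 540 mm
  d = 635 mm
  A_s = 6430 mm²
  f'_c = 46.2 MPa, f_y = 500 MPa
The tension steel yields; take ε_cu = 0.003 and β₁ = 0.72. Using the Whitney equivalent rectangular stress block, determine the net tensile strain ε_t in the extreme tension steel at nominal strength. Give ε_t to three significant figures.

a = A_s f_y/(0.85 f'_c b) = 151.61 mm.
β₁ = 0.72, so c = a/β₁ = 151.61/0.72 = 210.57 mm.
From the linear strain diagram with ε_cu = 0.003: ε_t = 0.003 (d − c)/c = 0.003 × (635 − 210.57)/210.57 = 0.00605.
Since ε_t ≥ 0.005, the section is tension-controlled.

ε_t ≈ 0.00605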